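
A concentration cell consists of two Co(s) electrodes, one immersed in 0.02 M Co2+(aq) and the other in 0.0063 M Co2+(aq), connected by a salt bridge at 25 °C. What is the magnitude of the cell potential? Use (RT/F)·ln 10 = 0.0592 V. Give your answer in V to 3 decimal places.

0.015 V

For a concentration cell E°cell = 0, since both electrodes use the same couple.
The compartment with the higher Co2+(aq) concentration (0.02 M) acts as the cathode; ions are reduced there and produced at the dilute (0.0063 M) anode.
With n = 2, Ecell = −(0.0592/2)·log([dilute]/[conc]) = −(0.0592/2)·log(0.0063/0.02) = +0.015 V.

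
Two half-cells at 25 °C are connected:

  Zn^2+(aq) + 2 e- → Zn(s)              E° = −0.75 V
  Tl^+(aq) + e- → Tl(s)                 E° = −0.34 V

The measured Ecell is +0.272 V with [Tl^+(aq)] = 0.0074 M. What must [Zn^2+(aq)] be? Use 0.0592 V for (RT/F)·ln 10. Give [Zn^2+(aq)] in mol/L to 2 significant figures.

Tl⁺/Tl is the cathode (higher E°); E°cell = −0.34 − (−0.75) = +0.41 V with n = 2.
From the Nernst equation, log Q = n(E° − E)/0.0592 = 2·(+0.41 − (+0.272))/0.0592 = 4.662.
The balanced reaction is 2 Tl^+(aq) + Zn(s) → 2 Tl(s) + Zn^2+(aq), so Q = [Zn^2+(aq)] / [Tl^+(aq)]^2.
Isolating [Zn^2+(aq)] in Q = 10^{4.662} yields log [Zn^2+(aq)] = 0.400, i.e. 2.5 M.

2.5 M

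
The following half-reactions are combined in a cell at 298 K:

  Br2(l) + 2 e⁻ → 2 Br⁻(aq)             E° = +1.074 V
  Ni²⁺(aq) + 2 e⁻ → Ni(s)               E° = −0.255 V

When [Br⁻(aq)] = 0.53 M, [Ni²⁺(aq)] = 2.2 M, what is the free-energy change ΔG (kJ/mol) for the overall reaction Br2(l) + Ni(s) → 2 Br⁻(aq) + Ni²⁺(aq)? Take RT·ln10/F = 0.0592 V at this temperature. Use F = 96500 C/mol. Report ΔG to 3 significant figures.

With Br₂/Br⁻ reduced at the cathode, E°cell = +1.074 − (−0.255) = +1.329 V and n = 2.
Q = [Br⁻(aq)]^2·[Ni²⁺(aq)] = 0.618, so log Q = −0.209 and E = +1.329 − (0.0592/2)(−0.209) = +1.3352 V.
Finally ΔG = −nFE = −(2)(96500 C/mol)(+1.3352 V) = −258 kJ/mol.

−258 kJ/mol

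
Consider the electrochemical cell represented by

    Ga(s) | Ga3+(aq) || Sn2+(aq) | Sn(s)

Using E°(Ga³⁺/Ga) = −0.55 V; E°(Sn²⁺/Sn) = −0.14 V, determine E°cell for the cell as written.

By convention the left-hand electrode in cell notation is the anode (oxidation) and the right-hand electrode is the cathode (reduction).
E°cell = E°(right) − E°(left) = −0.14 − (−0.55) = +0.41 V.

+0.41 V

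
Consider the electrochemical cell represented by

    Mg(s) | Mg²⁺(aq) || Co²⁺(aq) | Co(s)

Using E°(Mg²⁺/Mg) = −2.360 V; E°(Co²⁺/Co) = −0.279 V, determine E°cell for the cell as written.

+2.081 V

By convention the left-hand electrode in cell notation is the anode (oxidation) and the right-hand electrode is the cathode (reduction).
E°cell = E°(right) − E°(left) = −0.279 − (−2.360) = +2.081 V.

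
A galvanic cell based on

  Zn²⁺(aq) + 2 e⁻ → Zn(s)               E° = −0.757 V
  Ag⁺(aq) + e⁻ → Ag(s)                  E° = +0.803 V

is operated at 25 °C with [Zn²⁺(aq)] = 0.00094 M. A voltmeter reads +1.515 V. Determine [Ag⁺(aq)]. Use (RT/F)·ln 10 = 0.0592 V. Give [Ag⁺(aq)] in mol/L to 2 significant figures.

The Ag⁺/Ag couple has the larger reduction potential, so it is the cathode: E°cell = +0.803 − (−0.757) = +1.560 V and n = 2.
Rearranging E = E° − (0.0592/n)·log Q gives log Q = 2(+1.560 − (+1.515))/0.0592 = 1.520.
For 2 Ag⁺(aq) + Zn(s) → 2 Ag(s) + Zn²⁺(aq), the reaction quotient is Q = [Zn²⁺(aq)] / [Ag⁺(aq)]^2.
Solving for the unknown gives log [Ag⁺(aq)] = −2.273, so [Ag⁺(aq)] ≈ 0.0053 M.

0.0053 M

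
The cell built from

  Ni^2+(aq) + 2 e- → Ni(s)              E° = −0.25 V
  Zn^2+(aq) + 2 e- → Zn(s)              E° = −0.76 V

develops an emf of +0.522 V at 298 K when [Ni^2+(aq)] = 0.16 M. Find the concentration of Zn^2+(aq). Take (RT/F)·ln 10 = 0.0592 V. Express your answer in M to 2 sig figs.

Ni²⁺/Ni is the cathode (higher E°); E°cell = −0.25 − (−0.76) = +0.51 V with n = 2.
Rearranging E = E° − (0.0592/n)·log Q gives log Q = 2(+0.51 − (+0.522))/0.0592 = −0.405.
Balancing electrons gives Ni^2+(aq) + Zn(s) → Ni(s) + Zn^2+(aq); thus Q = [Zn^2+(aq)] / [Ni^2+(aq)].
Solving for the unknown gives log [Zn^2+(aq)] = −1.201, so [Zn^2+(aq)] ≈ 0.063 M.

0.063 M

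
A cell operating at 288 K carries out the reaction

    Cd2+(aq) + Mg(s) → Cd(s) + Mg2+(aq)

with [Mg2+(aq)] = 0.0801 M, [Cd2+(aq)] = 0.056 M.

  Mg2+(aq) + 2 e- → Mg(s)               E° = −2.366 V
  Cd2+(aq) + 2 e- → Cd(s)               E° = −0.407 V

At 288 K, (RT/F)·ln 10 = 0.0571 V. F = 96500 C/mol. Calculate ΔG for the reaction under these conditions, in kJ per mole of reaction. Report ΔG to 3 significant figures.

E°cell = −0.407 − (−2.366) = +1.959 V; the balanced reaction transfers n = 2 electrons.
The reaction quotient is [Mg2+(aq)] / [Cd2+(aq)] = 1.43; by Nernst, E = +1.959 − (0.0571/2)(0.155) = +1.9546 V.
Finally ΔG = −nFE = −(2)(96500 C/mol)(+1.9546 V) = −377 kJ/mol.

−377 kJ/mol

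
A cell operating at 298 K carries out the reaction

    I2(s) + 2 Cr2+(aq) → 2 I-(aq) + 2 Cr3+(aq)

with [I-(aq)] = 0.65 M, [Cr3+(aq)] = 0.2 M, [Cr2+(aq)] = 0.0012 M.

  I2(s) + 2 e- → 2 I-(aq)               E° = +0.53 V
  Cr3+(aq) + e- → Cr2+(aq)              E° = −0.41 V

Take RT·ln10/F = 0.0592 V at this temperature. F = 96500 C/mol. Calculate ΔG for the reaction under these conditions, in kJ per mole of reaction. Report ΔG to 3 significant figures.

−158 kJ/mol

With I₂/I⁻ reduced at the cathode, E°cell = +0.53 − (−0.41) = +0.94 V and n = 2.
Q = ([I-(aq)]^2·[Cr3+(aq)]^2) / [Cr2+(aq)]^2 = 1.17×10^4, so log Q = 4.070 and E = +0.94 − (0.0592/2)(4.070) = +0.8195 V.
Finally ΔG = −nFE = −(2)(96500 C/mol)(+0.8195 V) = −158 kJ/mol.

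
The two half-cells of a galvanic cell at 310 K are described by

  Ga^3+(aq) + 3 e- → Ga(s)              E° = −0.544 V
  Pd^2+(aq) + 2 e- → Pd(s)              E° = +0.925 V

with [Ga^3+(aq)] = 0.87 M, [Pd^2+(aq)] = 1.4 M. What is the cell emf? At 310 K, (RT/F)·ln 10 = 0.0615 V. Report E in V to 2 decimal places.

Since E°(Pd²⁺/Pd) > E°(Ga³⁺/Ga), Pd²⁺/Pd serves as the cathode.
E°cell = +0.925 − (−0.544) = +1.469 V, with n = 6 electrons transferred.
Balancing gives 3 Pd^2+(aq) + 2 Ga(s) → 3 Pd(s) + 2 Ga^3+(aq); hence Q = [Ga^3+(aq)]^2 / [Pd^2+(aq)]^3 = 0.276 (log Q = −0.559).
E = E° − (0.0615/n)·log Q = +1.469 − (0.0615/6)(−0.559) = +1.47 V.

+1.47 V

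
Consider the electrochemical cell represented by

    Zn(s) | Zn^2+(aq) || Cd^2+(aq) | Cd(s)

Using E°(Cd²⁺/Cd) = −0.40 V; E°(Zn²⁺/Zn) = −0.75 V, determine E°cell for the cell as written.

By convention the left-hand electrode in cell notation is the anode (oxidation) and the right-hand electrode is the cathode (reduction).
E°cell = E°(right) − E°(left) = −0.40 − (−0.75) = +0.35 V.

+0.35 V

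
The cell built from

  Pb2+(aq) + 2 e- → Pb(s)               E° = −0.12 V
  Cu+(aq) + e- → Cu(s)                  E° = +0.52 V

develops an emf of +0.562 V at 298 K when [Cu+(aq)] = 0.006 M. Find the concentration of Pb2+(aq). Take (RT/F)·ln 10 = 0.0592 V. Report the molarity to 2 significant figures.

0.016 M

Cu⁺/Cu is the cathode (higher E°); E°cell = +0.52 − (−0.12) = +0.64 V with n = 2.
Rearranging E = E° − (0.0592/n)·log Q gives log Q = 2(+0.64 − (+0.562))/0.0592 = 2.635.
For 2 Cu+(aq) + Pb(s) → 2 Cu(s) + Pb2+(aq), the reaction quotient is Q = [Pb2+(aq)] / [Cu+(aq)]^2.
Substituting the known concentrations and solving, log [Pb2+(aq)] = −1.809 and [Pb2+(aq)] = 0.016 M.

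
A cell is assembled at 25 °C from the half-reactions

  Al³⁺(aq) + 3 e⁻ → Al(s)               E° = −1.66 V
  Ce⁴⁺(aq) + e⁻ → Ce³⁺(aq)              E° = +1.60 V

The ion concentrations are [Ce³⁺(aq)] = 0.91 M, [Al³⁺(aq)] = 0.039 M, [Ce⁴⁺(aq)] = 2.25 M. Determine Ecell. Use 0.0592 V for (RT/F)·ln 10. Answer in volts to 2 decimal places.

+3.31 V

Since E°(Ce⁴⁺/Ce³⁺) > E°(Al³⁺/Al), Ce⁴⁺/Ce³⁺ serves as the cathode.
E°cell = E°cat − E°an = +1.60 − (−1.66) = +3.26 V; n = 3.
For the overall reaction 3 Ce⁴⁺(aq) + Al(s) → 3 Ce³⁺(aq) + Al³⁺(aq), Q = ([Ce³⁺(aq)]^3·[Al³⁺(aq)]) / [Ce⁴⁺(aq)]^3 = 0.00258, giving log Q = −2.588.
Applying E = E° − (RT ln10/nF)·log Q gives +3.26 − (0.0592/3)(−2.588) = +3.31 V.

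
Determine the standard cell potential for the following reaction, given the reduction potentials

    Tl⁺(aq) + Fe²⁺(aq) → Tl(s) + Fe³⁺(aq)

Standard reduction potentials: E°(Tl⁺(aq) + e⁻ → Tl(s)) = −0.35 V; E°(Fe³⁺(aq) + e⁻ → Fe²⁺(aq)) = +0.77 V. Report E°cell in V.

−1.12 V

In the reaction as written, Tl⁺(aq) is reduced (cathode) and Fe³⁺(aq) is produced by oxidation at the anode.
E°cell = E°(cathode) − E°(anode) = −0.35 − (+0.77) = −1.12 V.
The negative E°cell means the reaction is non-spontaneous in the direction written.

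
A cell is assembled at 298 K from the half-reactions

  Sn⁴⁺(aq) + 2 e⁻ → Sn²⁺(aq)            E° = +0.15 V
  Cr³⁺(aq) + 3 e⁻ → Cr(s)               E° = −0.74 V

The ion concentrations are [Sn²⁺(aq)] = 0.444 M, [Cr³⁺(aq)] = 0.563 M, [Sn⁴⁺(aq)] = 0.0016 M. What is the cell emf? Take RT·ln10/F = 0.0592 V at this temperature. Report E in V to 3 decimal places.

The Sn⁴⁺/Sn²⁺ couple has the more positive E°, so it is the cathode; Cr³⁺/Cr is the anode.
E°cell = +0.15 − (−0.74) = +0.89 V, with n = 6 electrons transferred.
The balanced reaction is 3 Sn⁴⁺(aq) + 2 Cr(s) → 3 Sn²⁺(aq) + 2 Cr³⁺(aq), so Q = ([Sn²⁺(aq)]^3·[Cr³⁺(aq)]^2) / [Sn⁴⁺(aq)]^3 = 6.77×10^6 and log Q = 6.831.
By the Nernst equation, E = +0.89 − (0.0592/6)·(6.831) = +0.823 V.

+0.823 V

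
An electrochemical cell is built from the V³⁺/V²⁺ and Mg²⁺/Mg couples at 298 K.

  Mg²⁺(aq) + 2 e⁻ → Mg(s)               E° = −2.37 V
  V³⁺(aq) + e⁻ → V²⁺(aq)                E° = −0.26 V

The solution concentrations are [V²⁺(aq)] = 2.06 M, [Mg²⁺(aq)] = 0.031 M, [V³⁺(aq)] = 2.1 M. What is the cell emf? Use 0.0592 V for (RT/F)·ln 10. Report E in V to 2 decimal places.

The V³⁺/V²⁺ couple has the more positive E°, so it is the cathode; Mg²⁺/Mg is the anode.
E°cell = −0.26 − (−2.37) = +2.11 V, with n = 2 electrons transferred.
Balancing gives 2 V³⁺(aq) + Mg(s) → 2 V²⁺(aq) + Mg²⁺(aq); hence Q = ([V²⁺(aq)]^2·[Mg²⁺(aq)]) / [V³⁺(aq)]^2 = 0.0298 (log Q = −1.525).
E = E° − (0.0592/n)·log Q = +2.11 − (0.0592/2)(−1.525) = +2.16 V.

+2.16 V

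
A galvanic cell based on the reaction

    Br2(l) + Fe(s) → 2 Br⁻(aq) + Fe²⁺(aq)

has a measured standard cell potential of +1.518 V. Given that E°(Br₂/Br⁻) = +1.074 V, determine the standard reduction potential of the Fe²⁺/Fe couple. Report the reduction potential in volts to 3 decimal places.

In the reaction as written the Br₂/Br⁻ couple is reduced (cathode) and Fe²⁺/Fe is oxidized (anode), so E°cell = E°(Br₂/Br⁻) − E°(Fe²⁺/Fe).
E°(Fe²⁺/Fe) = E°(cathode) − E°cell = +1.074 − (+1.518) = −0.444 V.

−0.444 V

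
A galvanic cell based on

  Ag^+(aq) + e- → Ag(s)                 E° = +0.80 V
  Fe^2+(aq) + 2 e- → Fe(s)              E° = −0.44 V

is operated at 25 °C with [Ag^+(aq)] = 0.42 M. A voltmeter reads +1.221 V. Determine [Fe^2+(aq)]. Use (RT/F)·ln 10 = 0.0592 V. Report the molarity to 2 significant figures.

Ag⁺/Ag is the cathode (higher E°); E°cell = +0.80 − (−0.44) = +1.24 V with n = 2.
Rearranging E = E° − (0.0592/n)·log Q gives log Q = 2(+1.24 − (+1.221))/0.0592 = 0.642.
The balanced reaction is 2 Ag^+(aq) + Fe(s) → 2 Ag(s) + Fe^2+(aq), so Q = [Fe^2+(aq)] / [Ag^+(aq)]^2.
Substituting the known concentrations and solving, log [Fe^2+(aq)] = −0.112 and [Fe^2+(aq)] = 0.77 M.

0.77 M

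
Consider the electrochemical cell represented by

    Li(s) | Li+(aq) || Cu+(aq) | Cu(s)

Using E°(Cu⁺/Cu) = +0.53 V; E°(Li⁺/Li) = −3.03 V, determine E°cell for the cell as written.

By convention the left-hand electrode in cell notation is the anode (oxidation) and the right-hand electrode is the cathode (reduction).
E°cell = E°(right) − E°(left) = +0.53 − (−3.03) = +3.56 V.

+3.56 V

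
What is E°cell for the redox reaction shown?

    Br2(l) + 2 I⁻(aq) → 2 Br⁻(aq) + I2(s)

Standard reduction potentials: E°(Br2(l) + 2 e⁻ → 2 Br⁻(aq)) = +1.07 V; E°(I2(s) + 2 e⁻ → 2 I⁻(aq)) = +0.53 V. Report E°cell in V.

In the reaction as written, Br2(l) is reduced (cathode) and I2(s) is produced by oxidation at the anode.
E°cell = E°(cathode) − E°(anode) = +1.07 − (+0.53) = +0.54 V.

+0.54 V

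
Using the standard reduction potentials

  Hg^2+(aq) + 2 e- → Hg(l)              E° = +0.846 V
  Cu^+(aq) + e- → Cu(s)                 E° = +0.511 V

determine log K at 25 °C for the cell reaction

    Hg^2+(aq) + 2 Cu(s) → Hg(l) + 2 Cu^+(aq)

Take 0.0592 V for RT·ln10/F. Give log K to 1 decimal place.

log K = 11.3

The Hg²⁺/Hg couple is reduced (cathode); E°cell = +0.846 − (+0.511) = +0.335 V with n = 2.
At equilibrium E = 0, so log K = nE°cell / 0.0592 = (2)(+0.335) / 0.0592 = 11.3.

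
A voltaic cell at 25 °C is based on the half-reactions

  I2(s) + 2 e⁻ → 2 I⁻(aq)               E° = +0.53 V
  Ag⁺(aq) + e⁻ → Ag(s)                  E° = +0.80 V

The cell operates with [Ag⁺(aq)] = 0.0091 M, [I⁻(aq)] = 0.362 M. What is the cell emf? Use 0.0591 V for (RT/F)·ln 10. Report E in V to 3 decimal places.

Since E°(Ag⁺/Ag) > E°(I₂/I⁻), Ag⁺/Ag serves as the cathode.
E°cell = E°cat − E°an = +0.80 − (+0.53) = +0.27 V; n = 2.
Balancing gives 2 Ag⁺(aq) + 2 I⁻(aq) → 2 Ag(s) + I2(s); hence Q = 1 / ([Ag⁺(aq)]^2·[I⁻(aq)]^2) = 9.22×10^4 (log Q = 4.965).
E = E° − (0.0591/n)·log Q = +0.27 − (0.0591/2)(4.965) = +0.123 V.

+0.123 V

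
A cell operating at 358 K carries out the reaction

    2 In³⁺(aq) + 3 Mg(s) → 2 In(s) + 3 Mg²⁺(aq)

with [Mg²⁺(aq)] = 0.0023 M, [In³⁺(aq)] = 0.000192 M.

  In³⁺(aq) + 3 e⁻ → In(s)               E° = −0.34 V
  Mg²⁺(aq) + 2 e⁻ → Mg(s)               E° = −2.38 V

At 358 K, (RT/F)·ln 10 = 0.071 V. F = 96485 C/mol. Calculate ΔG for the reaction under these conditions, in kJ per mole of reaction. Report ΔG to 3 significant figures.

E°cell = −0.34 − (−2.38) = +2.04 V; the balanced reaction transfers n = 6 electrons.
The reaction quotient is [Mg²⁺(aq)]^3 / [In³⁺(aq)]^2 = 0.33; by Nernst, E = +2.04 − (0.071/6)(−0.481) = +2.0457 V.
Finally ΔG = −nFE = −(6)(96485 C/mol)(+2.0457 V) = −1180 kJ/mol.

−1180 kJ/mol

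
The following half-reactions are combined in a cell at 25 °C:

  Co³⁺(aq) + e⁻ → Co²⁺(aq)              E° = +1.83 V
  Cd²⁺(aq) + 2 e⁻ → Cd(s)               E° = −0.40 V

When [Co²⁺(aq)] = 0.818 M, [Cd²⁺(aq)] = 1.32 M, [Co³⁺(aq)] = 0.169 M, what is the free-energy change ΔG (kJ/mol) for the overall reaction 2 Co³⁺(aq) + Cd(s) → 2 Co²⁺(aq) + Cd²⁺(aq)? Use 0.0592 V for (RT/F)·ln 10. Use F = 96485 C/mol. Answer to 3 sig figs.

With Co³⁺/Co²⁺ reduced at the cathode, E°cell = +1.83 − (−0.40) = +2.23 V and n = 2.
Here Q = ([Co²⁺(aq)]^2·[Cd²⁺(aq)]) / [Co³⁺(aq)]^2 = 30.9 (log Q = 1.490), giving E = +2.23 − (0.0592/2)·(1.490) = +2.1859 V.
Finally ΔG = −nFE = −(2)(96485 C/mol)(+2.1859 V) = −422 kJ/mol.

−422 kJ/mol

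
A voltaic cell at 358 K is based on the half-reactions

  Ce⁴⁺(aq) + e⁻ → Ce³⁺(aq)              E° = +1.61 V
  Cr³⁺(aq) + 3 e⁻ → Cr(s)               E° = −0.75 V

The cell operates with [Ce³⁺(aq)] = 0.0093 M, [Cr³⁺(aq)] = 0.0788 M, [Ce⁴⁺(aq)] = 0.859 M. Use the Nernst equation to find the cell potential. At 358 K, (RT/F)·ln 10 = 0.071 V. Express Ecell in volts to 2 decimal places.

+2.53 V

Ce⁴⁺/Ce³⁺ is reduced (cathode, E° = +1.61 V) and Cr³⁺/Cr is oxidized (anode).
E°cell = E°cat − E°an = +1.61 − (−0.75) = +2.36 V; n = 3.
For the overall reaction 3 Ce⁴⁺(aq) + Cr(s) → 3 Ce³⁺(aq) + Cr³⁺(aq), Q = ([Ce³⁺(aq)]^3·[Cr³⁺(aq)]) / [Ce⁴⁺(aq)]^3 = 1×10^−7, giving log Q = −7.000.
E = E° − (0.071/n)·log Q = +2.36 − (0.071/3)(−7.000) = +2.53 V.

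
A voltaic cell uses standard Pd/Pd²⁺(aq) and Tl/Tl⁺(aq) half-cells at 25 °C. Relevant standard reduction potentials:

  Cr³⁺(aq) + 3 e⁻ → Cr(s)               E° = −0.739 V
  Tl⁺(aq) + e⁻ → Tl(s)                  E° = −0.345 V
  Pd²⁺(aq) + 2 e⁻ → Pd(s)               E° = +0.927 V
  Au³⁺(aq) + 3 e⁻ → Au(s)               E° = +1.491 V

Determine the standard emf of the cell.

+1.272 V

The Pd²⁺/Pd couple has the higher E°, so Pd ion is reduced (cathode) and Tl is oxidized (anode).
E°cell = E°(cathode) − E°(anode) = +0.927 − (−0.345) = +1.272 V.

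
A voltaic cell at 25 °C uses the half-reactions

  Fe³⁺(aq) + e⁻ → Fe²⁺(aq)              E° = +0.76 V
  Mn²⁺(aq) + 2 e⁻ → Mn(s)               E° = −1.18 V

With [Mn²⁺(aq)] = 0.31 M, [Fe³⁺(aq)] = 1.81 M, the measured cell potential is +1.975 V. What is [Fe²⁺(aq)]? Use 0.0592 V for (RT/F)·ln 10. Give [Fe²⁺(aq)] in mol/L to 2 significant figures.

Fe³⁺/Fe²⁺ is the cathode (higher E°); E°cell = +0.76 − (−1.18) = +1.94 V with n = 2.
From the Nernst equation, log Q = n(E° − E)/0.0592 = 2·(+1.94 − (+1.975))/0.0592 = −1.182.
For 2 Fe³⁺(aq) + Mn(s) → 2 Fe²⁺(aq) + Mn²⁺(aq), the reaction quotient is Q = ([Fe²⁺(aq)]^2·[Mn²⁺(aq)]) / [Fe³⁺(aq)]^2.
Isolating [Fe²⁺(aq)] in Q = 10^{−1.182} yields log [Fe²⁺(aq)] = −0.079, i.e. 0.83 M.

0.83 M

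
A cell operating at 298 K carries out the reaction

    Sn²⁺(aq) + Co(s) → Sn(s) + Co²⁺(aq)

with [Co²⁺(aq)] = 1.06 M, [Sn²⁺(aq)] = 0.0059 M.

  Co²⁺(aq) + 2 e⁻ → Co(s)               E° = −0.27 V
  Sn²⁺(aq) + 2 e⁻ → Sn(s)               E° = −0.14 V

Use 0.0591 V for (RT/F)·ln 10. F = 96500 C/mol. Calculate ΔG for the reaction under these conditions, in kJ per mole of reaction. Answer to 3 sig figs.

E°cell = −0.14 − (−0.27) = +0.13 V; the balanced reaction transfers n = 2 electrons.
The reaction quotient is [Co²⁺(aq)] / [Sn²⁺(aq)] = 180; by Nernst, E = +0.13 − (0.0591/2)(2.254) = +0.0634 V.
Then ΔG = −nFE = −2 × 96500 × +0.0634 J/mol = −12.2 kJ/mol.

−12.2 kJ/mol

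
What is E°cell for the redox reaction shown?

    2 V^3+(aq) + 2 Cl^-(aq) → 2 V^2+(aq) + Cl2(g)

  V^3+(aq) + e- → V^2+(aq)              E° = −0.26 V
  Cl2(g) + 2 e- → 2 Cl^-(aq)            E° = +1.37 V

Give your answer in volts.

In the reaction as written, V^3+(aq) is reduced (cathode) and Cl2(g) is produced by oxidation at the anode.
E°cell = E°(cathode) − E°(anode) = −0.26 − (+1.37) = −1.63 V.

−1.63 V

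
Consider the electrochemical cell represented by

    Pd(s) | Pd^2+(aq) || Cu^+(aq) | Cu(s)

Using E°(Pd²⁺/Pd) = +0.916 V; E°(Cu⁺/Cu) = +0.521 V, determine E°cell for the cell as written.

By convention the left-hand electrode in cell notation is the anode (oxidation) and the right-hand electrode is the cathode (reduction).
E°cell = E°(right) − E°(left) = +0.521 − (+0.916) = −0.395 V.
The negative sign shows that, as written, the cell would require an external voltage to drive the reaction.

−0.395 V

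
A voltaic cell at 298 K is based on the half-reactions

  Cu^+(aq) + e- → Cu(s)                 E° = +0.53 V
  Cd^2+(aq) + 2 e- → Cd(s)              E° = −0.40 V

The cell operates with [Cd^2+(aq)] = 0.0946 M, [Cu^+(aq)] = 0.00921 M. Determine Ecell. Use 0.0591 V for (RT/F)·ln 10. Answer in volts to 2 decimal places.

+0.84 V

Cu⁺/Cu is reduced (cathode, E° = +0.53 V) and Cd²⁺/Cd is oxidized (anode).
E°cell = +0.53 − (−0.40) = +0.93 V, with n = 2 electrons transferred.
Balancing gives 2 Cu^+(aq) + Cd(s) → 2 Cu(s) + Cd^2+(aq); hence Q = [Cd^2+(aq)] / [Cu^+(aq)]^2 = 1.12×10^3 (log Q = 3.047).
E = E° − (0.0591/n)·log Q = +0.93 − (0.0591/2)(3.047) = +0.84 V.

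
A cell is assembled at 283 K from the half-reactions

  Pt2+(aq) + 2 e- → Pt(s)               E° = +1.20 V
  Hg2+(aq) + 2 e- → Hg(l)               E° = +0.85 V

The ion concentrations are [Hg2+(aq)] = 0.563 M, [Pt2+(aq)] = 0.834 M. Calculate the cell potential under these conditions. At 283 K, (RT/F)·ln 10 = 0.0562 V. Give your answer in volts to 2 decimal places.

The Pt²⁺/Pt couple has the more positive E°, so it is the cathode; Hg²⁺/Hg is the anode.
E°cell = +1.20 − (+0.85) = +0.35 V, with n = 2 electrons transferred.
The balanced reaction is Pt2+(aq) + Hg(l) → Pt(s) + Hg2+(aq), so Q = [Hg2+(aq)] / [Pt2+(aq)] = 0.675 and log Q = −0.171.
E = E° − (0.0562/n)·log Q = +0.35 − (0.0562/2)(−0.171) = +0.35 V.

+0.35 V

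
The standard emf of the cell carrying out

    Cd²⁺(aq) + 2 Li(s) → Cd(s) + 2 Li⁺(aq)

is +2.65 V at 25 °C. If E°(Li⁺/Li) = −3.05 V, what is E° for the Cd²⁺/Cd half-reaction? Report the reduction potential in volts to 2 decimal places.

In the reaction as written the Cd²⁺/Cd couple is reduced (cathode) and Li⁺/Li is oxidized (anode), so E°cell = E°(Cd²⁺/Cd) − E°(Li⁺/Li).
E°(Cd²⁺/Cd) = E°cell + E°(anode) = +2.65 + (−3.05) = −0.40 V.

−0.40 V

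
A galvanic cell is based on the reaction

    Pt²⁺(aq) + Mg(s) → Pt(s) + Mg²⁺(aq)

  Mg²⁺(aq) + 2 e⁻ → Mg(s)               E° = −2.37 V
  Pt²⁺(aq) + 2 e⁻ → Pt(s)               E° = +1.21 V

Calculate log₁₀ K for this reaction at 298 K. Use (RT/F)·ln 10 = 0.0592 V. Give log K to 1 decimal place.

The Pt²⁺/Pt couple is reduced (cathode); E°cell = +1.21 − (−2.37) = +3.58 V with n = 2.
At equilibrium E = 0, so log K = nE°cell / 0.0592 = (2)(+3.58) / 0.0592 = 120.9.

log K = 120.9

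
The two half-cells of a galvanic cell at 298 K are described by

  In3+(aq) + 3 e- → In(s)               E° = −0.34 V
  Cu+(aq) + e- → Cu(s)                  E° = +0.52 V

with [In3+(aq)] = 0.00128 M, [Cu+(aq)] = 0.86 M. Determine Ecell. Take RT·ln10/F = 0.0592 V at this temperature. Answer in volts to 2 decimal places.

+0.91 V

The Cu⁺/Cu couple has the more positive E°, so it is the cathode; In³⁺/In is the anode.
The standard potential is +0.52 − (−0.34) = +0.86 V and the balanced reaction transfers n = 3 electrons.
The balanced reaction is 3 Cu+(aq) + In(s) → 3 Cu(s) + In3+(aq), so Q = [In3+(aq)] / [Cu+(aq)]^3 = 0.00201 and log Q = −2.696.
Applying E = E° − (RT ln10/nF)·log Q gives +0.86 − (0.0592/3)(−2.696) = +0.91 V.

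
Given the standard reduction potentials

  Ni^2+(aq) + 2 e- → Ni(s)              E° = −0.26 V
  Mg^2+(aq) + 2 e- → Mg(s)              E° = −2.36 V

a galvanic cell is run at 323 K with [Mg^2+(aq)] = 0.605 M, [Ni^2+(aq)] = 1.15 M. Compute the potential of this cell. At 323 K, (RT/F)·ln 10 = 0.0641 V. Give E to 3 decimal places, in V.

Since E°(Ni²⁺/Ni) > E°(Mg²⁺/Mg), Ni²⁺/Ni serves as the cathode.
E°cell = −0.26 − (−2.36) = +2.10 V, with n = 2 electrons transferred.
The balanced reaction is Ni^2+(aq) + Mg(s) → Ni(s) + Mg^2+(aq), so Q = [Mg^2+(aq)] / [Ni^2+(aq)] = 0.526 and log Q = −0.279.
E = E° − (0.0641/n)·log Q = +2.10 − (0.0641/2)(−0.279) = +2.109 V.

+2.109 V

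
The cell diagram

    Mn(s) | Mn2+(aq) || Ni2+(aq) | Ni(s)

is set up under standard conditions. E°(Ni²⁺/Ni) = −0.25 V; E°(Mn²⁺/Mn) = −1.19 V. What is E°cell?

By convention the left-hand electrode in cell notation is the anode (oxidation) and the right-hand electrode is the cathode (reduction).
E°cell = E°(right) − E°(left) = −0.25 − (−1.19) = +0.94 V.

+0.94 V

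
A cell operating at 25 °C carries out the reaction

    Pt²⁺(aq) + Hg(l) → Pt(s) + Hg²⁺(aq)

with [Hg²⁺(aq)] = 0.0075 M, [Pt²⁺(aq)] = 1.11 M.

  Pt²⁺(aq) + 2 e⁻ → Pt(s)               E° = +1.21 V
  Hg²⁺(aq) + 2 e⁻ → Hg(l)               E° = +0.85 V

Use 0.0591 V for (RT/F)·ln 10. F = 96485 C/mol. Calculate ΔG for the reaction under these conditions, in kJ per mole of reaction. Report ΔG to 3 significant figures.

E°cell = +1.21 − (+0.85) = +0.36 V; the balanced reaction transfers n = 2 electrons.
Q = [Hg²⁺(aq)] / [Pt²⁺(aq)] = 0.00676, so log Q = −2.170 and E = +0.36 − (0.0591/2)(−2.170) = +0.4241 V.
Then ΔG = −nFE = −2 × 96485 × +0.4241 J/mol = −81.8 kJ/mol.

−81.8 kJ/mol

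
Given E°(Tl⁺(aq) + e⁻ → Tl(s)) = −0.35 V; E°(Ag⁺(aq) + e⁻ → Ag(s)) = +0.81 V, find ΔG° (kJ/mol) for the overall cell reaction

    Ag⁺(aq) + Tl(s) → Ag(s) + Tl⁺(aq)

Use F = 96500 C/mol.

−112 kJ/mol

In the reaction as written Ag⁺(aq) is reduced, so the Ag⁺/Ag couple is the cathode and Tl⁺/Tl is the anode.
E°cell = +0.81 − (−0.35) = +1.16 V; balancing electrons gives n = 1.
ΔG° = −nFE°cell = −(1)(96500)(+1.16) J/mol = −112 kJ/mol.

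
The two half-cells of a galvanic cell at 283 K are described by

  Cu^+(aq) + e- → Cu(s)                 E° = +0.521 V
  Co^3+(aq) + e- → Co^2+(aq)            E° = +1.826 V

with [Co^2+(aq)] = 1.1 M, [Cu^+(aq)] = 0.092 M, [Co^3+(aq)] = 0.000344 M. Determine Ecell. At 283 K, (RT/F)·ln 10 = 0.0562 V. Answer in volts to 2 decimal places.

Since E°(Co³⁺/Co²⁺) > E°(Cu⁺/Cu), Co³⁺/Co²⁺ serves as the cathode.
E°cell = +1.826 − (+0.521) = +1.305 V, with n = 1 electron transferred.
Balancing gives Co^3+(aq) + Cu(s) → Co^2+(aq) + Cu^+(aq); hence Q = ([Co^2+(aq)]·[Cu^+(aq)]) / [Co^3+(aq)] = 294 (log Q = 2.469).
Applying E = E° − (RT ln10/nF)·log Q gives +1.305 − (0.0562/1)(2.469) = +1.17 V.

+1.17 V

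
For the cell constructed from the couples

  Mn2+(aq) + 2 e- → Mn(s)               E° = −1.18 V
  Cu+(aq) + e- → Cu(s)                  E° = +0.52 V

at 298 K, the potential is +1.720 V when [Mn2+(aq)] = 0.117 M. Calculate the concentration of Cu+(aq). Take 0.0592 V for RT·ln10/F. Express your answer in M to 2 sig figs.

The Cu⁺/Cu couple has the larger reduction potential, so it is the cathode: E°cell = +0.52 − (−1.18) = +1.70 V and n = 2.
Rearranging E = E° − (0.0592/n)·log Q gives log Q = 2(+1.70 − (+1.720))/0.0592 = −0.676.
For 2 Cu+(aq) + Mn(s) → 2 Cu(s) + Mn2+(aq), the reaction quotient is Q = [Mn2+(aq)] / [Cu+(aq)]^2.
Substituting the known concentrations and solving, log [Cu+(aq)] = −0.128 and [Cu+(aq)] = 0.74 M.

0.74 M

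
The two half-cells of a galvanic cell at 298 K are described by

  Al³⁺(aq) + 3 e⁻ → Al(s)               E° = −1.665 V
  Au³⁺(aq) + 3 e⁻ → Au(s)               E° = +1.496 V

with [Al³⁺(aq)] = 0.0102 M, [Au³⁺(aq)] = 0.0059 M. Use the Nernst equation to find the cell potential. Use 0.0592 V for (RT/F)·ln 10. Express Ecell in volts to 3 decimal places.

Au³⁺/Au is reduced (cathode, E° = +1.496 V) and Al³⁺/Al is oxidized (anode).
The standard potential is +1.496 − (−1.665) = +3.161 V and the balanced reaction transfers n = 3 electrons.
Balancing gives Au³⁺(aq) + Al(s) → Au(s) + Al³⁺(aq); hence Q = [Al³⁺(aq)] / [Au³⁺(aq)] = 1.73 (log Q = 0.238).
E = E° − (0.0592/n)·log Q = +3.161 − (0.0592/3)(0.238) = +3.156 V.

+3.156 V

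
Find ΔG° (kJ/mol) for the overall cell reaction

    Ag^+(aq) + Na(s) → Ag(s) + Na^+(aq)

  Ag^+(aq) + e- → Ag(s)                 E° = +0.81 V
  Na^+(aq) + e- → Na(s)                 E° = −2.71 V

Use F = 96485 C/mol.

In the reaction as written Ag^+(aq) is reduced, so the Ag⁺/Ag couple is the cathode and Na⁺/Na is the anode.
E°cell = +0.81 − (−2.71) = +3.52 V; balancing electrons gives n = 1.
ΔG° = −nFE°cell = −(1)(96485)(+3.52) J/mol = −340 kJ/mol.

−340 kJ/mol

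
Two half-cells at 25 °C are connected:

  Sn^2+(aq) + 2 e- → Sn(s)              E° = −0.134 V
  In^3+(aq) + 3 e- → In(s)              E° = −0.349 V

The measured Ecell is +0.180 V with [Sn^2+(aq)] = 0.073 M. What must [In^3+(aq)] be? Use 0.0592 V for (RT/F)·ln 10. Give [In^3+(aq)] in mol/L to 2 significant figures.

The Sn²⁺/Sn couple has the larger reduction potential, so it is the cathode: E°cell = −0.134 − (−0.349) = +0.215 V and n = 6.
Since E = E° − (0.0592/n)·log Q, log Q = n(E° − E)/0.0592 = 3.547.
For 3 Sn^2+(aq) + 2 In(s) → 3 Sn(s) + 2 In^3+(aq), the reaction quotient is Q = [In^3+(aq)]^2 / [Sn^2+(aq)]^3.
Isolating [In^3+(aq)] in Q = 10^{3.547} yields log [In^3+(aq)] = 0.068, i.e. 1.2 M.

1.2 M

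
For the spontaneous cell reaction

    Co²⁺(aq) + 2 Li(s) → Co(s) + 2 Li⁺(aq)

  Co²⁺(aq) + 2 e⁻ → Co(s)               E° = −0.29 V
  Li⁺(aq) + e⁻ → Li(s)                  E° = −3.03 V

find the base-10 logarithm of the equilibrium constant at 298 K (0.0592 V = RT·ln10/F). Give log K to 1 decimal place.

The Co²⁺/Co couple is reduced (cathode); E°cell = −0.29 − (−3.03) = +2.74 V with n = 2.
At equilibrium E = 0, so log K = nE°cell / 0.0592 = (2)(+2.74) / 0.0592 = 92.6.

log K = 92.6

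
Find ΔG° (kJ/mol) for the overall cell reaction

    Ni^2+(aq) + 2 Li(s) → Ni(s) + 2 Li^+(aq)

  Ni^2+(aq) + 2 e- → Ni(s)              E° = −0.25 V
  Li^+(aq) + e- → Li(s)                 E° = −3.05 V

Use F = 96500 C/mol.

−540 kJ/mol

In the reaction as written Ni^2+(aq) is reduced, so the Ni²⁺/Ni couple is the cathode and Li⁺/Li is the anode.
E°cell = −0.25 − (−3.05) = +2.80 V; balancing electrons gives n = 2.
ΔG° = −nFE°cell = −(2)(96500)(+2.80) J/mol = −540 kJ/mol.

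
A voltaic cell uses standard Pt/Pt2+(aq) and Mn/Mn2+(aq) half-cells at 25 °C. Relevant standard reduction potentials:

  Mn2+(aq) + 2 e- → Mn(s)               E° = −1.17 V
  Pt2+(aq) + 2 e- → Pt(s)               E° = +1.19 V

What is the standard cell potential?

+2.36 V

Of the two couples in this cell, the one with the more positive reduction potential is reduced at the cathode: here that is Pt²⁺/Pt (+1.19 V); Mn²⁺/Mn (−1.17 V) is the anode.
E°cell = E°(cathode) − E°(anode) = +1.19 − (−1.17) = +2.36 V.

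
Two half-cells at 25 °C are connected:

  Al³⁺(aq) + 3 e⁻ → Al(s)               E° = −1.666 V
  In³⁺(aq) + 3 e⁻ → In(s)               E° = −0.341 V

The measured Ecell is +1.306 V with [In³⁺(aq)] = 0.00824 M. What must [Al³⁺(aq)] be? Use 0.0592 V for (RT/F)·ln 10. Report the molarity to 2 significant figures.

0.076 M

With In³⁺/In at the cathode and Al³⁺/Al at the anode, E°cell = −0.341 − (−1.666) = +1.325 V (n = 3).
Since E = E° − (0.0592/n)·log Q, log Q = n(E° − E)/0.0592 = 0.963.
Balancing electrons gives In³⁺(aq) + Al(s) → In(s) + Al³⁺(aq); thus Q = [Al³⁺(aq)] / [In³⁺(aq)].
Substituting the known concentrations and solving, log [Al³⁺(aq)] = −1.121 and [Al³⁺(aq)] = 0.076 M.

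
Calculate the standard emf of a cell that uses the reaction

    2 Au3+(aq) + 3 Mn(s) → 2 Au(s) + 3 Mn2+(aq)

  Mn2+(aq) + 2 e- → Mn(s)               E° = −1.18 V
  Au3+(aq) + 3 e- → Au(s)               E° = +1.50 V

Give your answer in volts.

In the reaction as written, Au3+(aq) is reduced (cathode) and Mn2+(aq) is produced by oxidation at the anode.
E°cell = E°(cathode) − E°(anode) = +1.50 − (−1.18) = +2.68 V.

+2.68 V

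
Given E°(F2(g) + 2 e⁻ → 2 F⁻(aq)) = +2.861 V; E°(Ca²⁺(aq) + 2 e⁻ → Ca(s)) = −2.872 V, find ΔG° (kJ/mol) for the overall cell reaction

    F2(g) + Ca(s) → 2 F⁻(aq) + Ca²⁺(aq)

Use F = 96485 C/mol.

−1106 kJ/mol

In the reaction as written F2(g) is reduced, so the F₂/F⁻ couple is the cathode and Ca²⁺/Ca is the anode.
E°cell = +2.861 − (−2.872) = +5.733 V; balancing electrons gives n = 2.
ΔG° = −nFE°cell = −(2)(96485)(+5.733) J/mol = −1106 kJ/mol.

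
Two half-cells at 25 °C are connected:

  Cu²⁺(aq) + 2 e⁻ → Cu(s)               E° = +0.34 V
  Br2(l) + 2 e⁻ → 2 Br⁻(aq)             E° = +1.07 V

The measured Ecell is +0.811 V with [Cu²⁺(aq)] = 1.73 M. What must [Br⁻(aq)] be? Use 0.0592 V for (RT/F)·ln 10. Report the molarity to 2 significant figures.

0.033 M

With Br₂/Br⁻ at the cathode and Cu²⁺/Cu at the anode, E°cell = +1.07 − (+0.34) = +0.73 V (n = 2).
From the Nernst equation, log Q = n(E° − E)/0.0592 = 2·(+0.73 − (+0.811))/0.0592 = −2.736.
The balanced reaction is Br2(l) + Cu(s) → 2 Br⁻(aq) + Cu²⁺(aq), so Q = [Br⁻(aq)]^2·[Cu²⁺(aq)].
Substituting the known concentrations and solving, log [Br⁻(aq)] = −1.487 and [Br⁻(aq)] = 0.033 M.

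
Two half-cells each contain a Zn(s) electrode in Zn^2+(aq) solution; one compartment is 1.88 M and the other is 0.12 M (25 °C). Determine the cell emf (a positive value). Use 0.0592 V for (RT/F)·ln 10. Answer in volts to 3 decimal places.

0.035 V

For a concentration cell E°cell = 0, since both electrodes use the same couple.
The compartment with the higher Zn^2+(aq) concentration (1.88 M) acts as the cathode; ions are reduced there and produced at the dilute (0.12 M) anode.
With n = 2, Ecell = −(0.0592/2)·log([dilute]/[conc]) = −(0.0592/2)·log(0.12/1.88) = +0.035 V.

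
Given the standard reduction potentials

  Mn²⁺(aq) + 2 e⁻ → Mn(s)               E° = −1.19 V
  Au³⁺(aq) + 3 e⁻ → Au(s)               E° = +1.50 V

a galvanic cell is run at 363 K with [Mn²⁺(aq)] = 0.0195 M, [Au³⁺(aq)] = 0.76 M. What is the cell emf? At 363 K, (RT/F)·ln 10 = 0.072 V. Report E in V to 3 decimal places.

+2.749 V

The Au³⁺/Au couple has the more positive E°, so it is the cathode; Mn²⁺/Mn is the anode.
E°cell = E°cat − E°an = +1.50 − (−1.19) = +2.69 V; n = 6.
The balanced reaction is 2 Au³⁺(aq) + 3 Mn(s) → 2 Au(s) + 3 Mn²⁺(aq), so Q = [Mn²⁺(aq)]^3 / [Au³⁺(aq)]^2 = 1.28×10^−5 and log Q = −4.892.
By the Nernst equation, E = +2.69 − (0.072/6)·(−4.892) = +2.749 V.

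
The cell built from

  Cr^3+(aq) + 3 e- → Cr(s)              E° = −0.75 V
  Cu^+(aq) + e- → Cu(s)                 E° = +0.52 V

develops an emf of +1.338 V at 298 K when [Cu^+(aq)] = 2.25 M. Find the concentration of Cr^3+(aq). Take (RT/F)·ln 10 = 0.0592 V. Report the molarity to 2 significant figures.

0.0041 M

With Cu⁺/Cu at the cathode and Cr³⁺/Cr at the anode, E°cell = +0.52 − (−0.75) = +1.27 V (n = 3).
From the Nernst equation, log Q = n(E° − E)/0.0592 = 3·(+1.27 − (+1.338))/0.0592 = −3.446.
For 3 Cu^+(aq) + Cr(s) → 3 Cu(s) + Cr^3+(aq), the reaction quotient is Q = [Cr^3+(aq)] / [Cu^+(aq)]^3.
Solving for the unknown gives log [Cr^3+(aq)] = −2.389, so [Cr^3+(aq)] ≈ 0.0041 M.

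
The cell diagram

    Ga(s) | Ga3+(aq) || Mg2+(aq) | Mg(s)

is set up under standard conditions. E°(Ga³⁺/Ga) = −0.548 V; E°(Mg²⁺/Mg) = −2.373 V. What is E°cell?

−1.825 V

By convention the left-hand electrode in cell notation is the anode (oxidation) and the right-hand electrode is the cathode (reduction).
E°cell = E°(right) − E°(left) = −2.373 − (−0.548) = −1.825 V.
The negative sign shows that, as written, the cell would require an external voltage to drive the reaction.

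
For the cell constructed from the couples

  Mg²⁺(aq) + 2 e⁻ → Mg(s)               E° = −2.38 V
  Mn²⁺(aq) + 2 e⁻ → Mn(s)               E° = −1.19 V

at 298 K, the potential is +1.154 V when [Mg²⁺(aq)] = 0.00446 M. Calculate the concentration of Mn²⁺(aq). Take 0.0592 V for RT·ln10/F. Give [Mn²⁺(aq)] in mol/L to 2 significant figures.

Mn²⁺/Mn is the cathode (higher E°); E°cell = −1.19 − (−2.38) = +1.19 V with n = 2.
Rearranging E = E° − (0.0592/n)·log Q gives log Q = 2(+1.19 − (+1.154))/0.0592 = 1.216.
For Mn²⁺(aq) + Mg(s) → Mn(s) + Mg²⁺(aq), the reaction quotient is Q = [Mg²⁺(aq)] / [Mn²⁺(aq)].
Solving for the unknown gives log [Mn²⁺(aq)] = −3.567, so [Mn²⁺(aq)] ≈ 0.00027 M.

0.00027 M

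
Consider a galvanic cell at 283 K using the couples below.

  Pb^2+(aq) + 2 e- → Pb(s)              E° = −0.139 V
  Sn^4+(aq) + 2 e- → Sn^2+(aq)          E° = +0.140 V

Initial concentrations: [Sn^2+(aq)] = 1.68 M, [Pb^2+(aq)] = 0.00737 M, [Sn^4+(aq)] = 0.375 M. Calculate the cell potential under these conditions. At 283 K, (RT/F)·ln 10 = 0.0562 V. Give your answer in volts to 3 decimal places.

+0.321 V

The Sn⁴⁺/Sn²⁺ couple has the more positive E°, so it is the cathode; Pb²⁺/Pb is the anode.
E°cell = +0.140 − (−0.139) = +0.279 V, with n = 2 electrons transferred.
For the overall reaction Sn^4+(aq) + Pb(s) → Sn^2+(aq) + Pb^2+(aq), Q = ([Sn^2+(aq)]·[Pb^2+(aq)]) / [Sn^4+(aq)] = 0.033, giving log Q = −1.481.
By the Nernst equation, E = +0.279 − (0.0562/2)·(−1.481) = +0.321 V.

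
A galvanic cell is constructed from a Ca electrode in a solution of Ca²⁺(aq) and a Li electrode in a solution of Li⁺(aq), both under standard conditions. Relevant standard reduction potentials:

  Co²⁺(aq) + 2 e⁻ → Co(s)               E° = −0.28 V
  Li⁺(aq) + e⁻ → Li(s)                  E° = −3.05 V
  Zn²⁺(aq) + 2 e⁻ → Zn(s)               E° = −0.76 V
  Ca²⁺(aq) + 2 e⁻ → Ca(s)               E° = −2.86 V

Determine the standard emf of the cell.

Of the two couples in this cell, the one with the more positive reduction potential is reduced at the cathode: here that is Ca²⁺/Ca (−2.86 V); Li⁺/Li (−3.05 V) is the anode.
E°cell = E°(cathode) − E°(anode) = −2.86 − (−3.05) = +0.19 V.

+0.19 V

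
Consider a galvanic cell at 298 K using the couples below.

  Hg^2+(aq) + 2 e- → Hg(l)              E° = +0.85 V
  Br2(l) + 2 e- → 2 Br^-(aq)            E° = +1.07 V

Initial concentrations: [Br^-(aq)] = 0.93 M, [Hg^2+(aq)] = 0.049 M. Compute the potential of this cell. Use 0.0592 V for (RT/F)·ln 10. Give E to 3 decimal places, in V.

+0.261 V

The Br₂/Br⁻ couple has the more positive E°, so it is the cathode; Hg²⁺/Hg is the anode.
The standard potential is +1.07 − (+0.85) = +0.22 V and the balanced reaction transfers n = 2 electrons.
The balanced reaction is Br2(l) + Hg(l) → 2 Br^-(aq) + Hg^2+(aq), so Q = [Br^-(aq)]^2·[Hg^2+(aq)] = 0.0424 and log Q = −1.373.
E = E° − (0.0592/n)·log Q = +0.22 − (0.0592/2)(−1.373) = +0.261 V.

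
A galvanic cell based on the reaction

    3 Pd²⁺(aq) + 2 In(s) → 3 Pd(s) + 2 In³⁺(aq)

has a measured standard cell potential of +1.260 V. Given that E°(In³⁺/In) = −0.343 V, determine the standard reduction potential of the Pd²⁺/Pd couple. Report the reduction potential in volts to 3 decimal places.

+0.917 V

In the reaction as written the Pd²⁺/Pd couple is reduced (cathode) and In³⁺/In is oxidized (anode), so E°cell = E°(Pd²⁺/Pd) − E°(In³⁺/In).
E°(Pd²⁺/Pd) = E°cell + E°(anode) = +1.260 + (−0.343) = +0.917 V.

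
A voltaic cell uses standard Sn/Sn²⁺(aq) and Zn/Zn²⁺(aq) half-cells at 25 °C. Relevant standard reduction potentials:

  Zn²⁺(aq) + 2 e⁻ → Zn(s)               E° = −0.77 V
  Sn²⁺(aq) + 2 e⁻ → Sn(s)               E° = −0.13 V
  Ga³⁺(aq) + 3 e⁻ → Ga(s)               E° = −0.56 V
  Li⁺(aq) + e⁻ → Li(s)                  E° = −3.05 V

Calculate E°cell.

The Sn²⁺/Sn couple has the higher E°, so Sn ion is reduced (cathode) and Zn is oxidized (anode).
E°cell = E°(cathode) − E°(anode) = −0.13 − (−0.77) = +0.64 V.

+0.64 V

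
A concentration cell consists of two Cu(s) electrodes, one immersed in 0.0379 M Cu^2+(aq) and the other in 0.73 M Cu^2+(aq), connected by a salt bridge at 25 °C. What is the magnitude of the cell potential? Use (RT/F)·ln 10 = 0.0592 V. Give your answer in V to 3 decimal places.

For a concentration cell E°cell = 0, since both electrodes use the same couple.
The compartment with the higher Cu^2+(aq) concentration (0.73 M) acts as the cathode; ions are reduced there and produced at the dilute (0.0379 M) anode.
With n = 2, Ecell = −(0.0592/2)·log([dilute]/[conc]) = −(0.0592/2)·log(0.0379/0.73) = +0.038 V.

0.038 V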